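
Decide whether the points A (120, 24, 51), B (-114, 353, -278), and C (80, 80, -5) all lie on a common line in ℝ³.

No

AB = (-234, 329, -329), AC = (-40, 56, -56).
AB × AC = (0, 56, 56).
The cross product is nonzero, so the points do not lie on one line.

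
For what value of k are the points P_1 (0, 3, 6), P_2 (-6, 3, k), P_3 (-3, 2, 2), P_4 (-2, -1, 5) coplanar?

-3

Coplanarity ⇔ det[P_1P_2; P_1P_3; P_1P_4] = 0.
Expanding, this is linear in k: (10)k + (30) = 0.
So k = -3.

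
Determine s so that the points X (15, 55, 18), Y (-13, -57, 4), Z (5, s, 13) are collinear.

Direction XY = (-28, -112, -14). From the x-coordinate of Z, the parameter along the line is τ = (5 − 15)/(-28) = 5/14.
Then s = 55 + 5/14·(-112) = 15.

15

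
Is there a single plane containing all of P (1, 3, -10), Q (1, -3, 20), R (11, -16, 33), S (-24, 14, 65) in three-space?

Yes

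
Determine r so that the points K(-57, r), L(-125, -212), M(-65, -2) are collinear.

26

The three points are collinear iff det[KL; KM] = 0.
This determinant is linear in r: (60)r + (-1560) = 0, so r = 26.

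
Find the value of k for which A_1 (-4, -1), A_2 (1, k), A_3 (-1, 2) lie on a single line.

4

The three points are collinear iff det[A_1A_2; A_1A_3] = 0.
This determinant is linear in k: (-3)k + (12) = 0, so k = 4.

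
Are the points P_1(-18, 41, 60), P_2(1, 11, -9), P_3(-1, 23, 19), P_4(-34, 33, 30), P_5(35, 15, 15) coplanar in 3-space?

No

The plane through P_1, P_2, P_3 has normal n = P_1P_2 × P_1P_3 = (-12, -394, 168) and equation n·P = -5858.
Checking the remaining points: n·P_4 = -7554, n·P_5 = -3810.
Since n·P_4 = -7554 ≠ -5858, P_4 is off the plane and the points are not all coplanar.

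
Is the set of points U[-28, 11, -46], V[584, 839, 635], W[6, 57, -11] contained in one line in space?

No

UV = (612, 828, 681), UW = (34, 46, 35).
Comparing components 2 and 3: (828)(35) − (681)(46) = -2346 ≠ 0, so UV and UW are not parallel and the points are not collinear.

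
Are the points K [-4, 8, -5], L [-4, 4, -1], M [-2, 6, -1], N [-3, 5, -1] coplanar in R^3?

Yes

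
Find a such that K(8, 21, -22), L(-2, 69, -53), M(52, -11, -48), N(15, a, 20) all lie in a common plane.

-35

Normal to plane KLM: n = (-2240, -1624, -1792); plane equation n·P = -12600.
Requiring n·N = -12600: (-1624)a + (-69440) = -12600.
So a = -35.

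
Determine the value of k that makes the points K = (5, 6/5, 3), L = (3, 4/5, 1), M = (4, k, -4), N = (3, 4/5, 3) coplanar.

Coplanarity ⇔ det[KL; KM; KN] = 0.
Expanding, this is linear in k: (-4)k + (4) = 0.
So k = 1.

1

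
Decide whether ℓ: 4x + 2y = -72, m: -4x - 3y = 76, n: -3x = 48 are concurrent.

Yes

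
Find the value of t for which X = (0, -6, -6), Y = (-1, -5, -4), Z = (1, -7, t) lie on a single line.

Direction XY = (-1, 1, 2). From the x-coordinate of Z, the parameter along the line is τ = (1 − 0)/(-1) = -1.
Then t = (-6) + (-1)·(2) = -8.

-8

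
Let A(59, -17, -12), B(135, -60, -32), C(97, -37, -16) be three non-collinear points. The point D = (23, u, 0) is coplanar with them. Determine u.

Coplanarity requires AB · (AC × AD) = 0.
AB = (76, -43, -20), AC = (38, -20, -4); the triple product is linear in u with coefficient -456 and constant term 1824.
Setting it to zero: u = 4.

4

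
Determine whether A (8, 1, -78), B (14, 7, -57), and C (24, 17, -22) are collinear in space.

Yes

AB = (6, 6, 21), AC = (16, 16, 56).
AB × AC = (0, 0, 0).
The cross product vanishes, so the three points are collinear.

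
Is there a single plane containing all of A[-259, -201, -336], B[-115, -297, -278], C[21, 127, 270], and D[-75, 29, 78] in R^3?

No

A normal to the plane through A, B, C is n = AB × AC = (-77200, -71024, 74112).
The plane has equation n·P = 9368992. For D: n·D = 9511040.
9511040 ≠ 9368992, so D is off the plane.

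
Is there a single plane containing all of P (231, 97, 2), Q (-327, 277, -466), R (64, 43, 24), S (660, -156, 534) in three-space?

With P as base: PQ = (-558, 180, -468), PR = (-167, -54, 22), PS = (429, -253, 532).
PR × PS = (-23162, 98282, 65417).
PQ · (PR × PS) = 0.
The scalar triple product vanishes, so the four points are coplanar.

Yes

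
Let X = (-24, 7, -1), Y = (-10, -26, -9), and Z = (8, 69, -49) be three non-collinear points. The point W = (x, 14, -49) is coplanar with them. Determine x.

19

Coplanarity requires XY · (XZ × XW) = 0.
XY = (14, -33, -8), XZ = (32, 62, -48); the triple product is linear in x with coefficient 2080 and constant term -39520.
Setting it to zero: x = 19.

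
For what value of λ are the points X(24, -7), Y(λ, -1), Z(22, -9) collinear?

30

Collinearity: (Y − X) must be parallel to (Z − X) = (-2, -2).
Cross-multiplying the components: (λ − 24)·(-2) = (6)·(-2).
Solving gives λ = 30.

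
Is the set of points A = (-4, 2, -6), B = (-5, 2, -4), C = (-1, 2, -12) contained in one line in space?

AB = (-1, 0, 2), AC = (3, 0, -6).
Each component of AC is -3 times the corresponding component of AB, so AC = -3·AB and the points are collinear.

Yes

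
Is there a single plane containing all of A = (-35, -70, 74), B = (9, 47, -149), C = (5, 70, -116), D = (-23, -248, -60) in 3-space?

A normal to the plane through A, B, C is n = AB × AC = (8990, -560, 1480).
The plane has equation n·P = -165930. For D: n·D = -156690.
-156690 ≠ -165930, so D is off the plane.

No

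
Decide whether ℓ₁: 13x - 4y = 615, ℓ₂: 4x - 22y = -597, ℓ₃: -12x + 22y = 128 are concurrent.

No

Intersecting ℓ₁ and ℓ₂: solving the 2×2 system gives (x, y) = (2653/45, 3407/90).
Substitute into ℓ₃: (-12)(2653/45) + (22)(3407/90) = 5641/45.
But ℓ₃ requires 128 ≠ 5641/45, so the three lines have no common point.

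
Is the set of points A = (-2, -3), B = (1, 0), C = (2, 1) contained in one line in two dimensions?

Yes

AB = (3, 3), AC = (4, 4).
Checking proportionality: AC = 4/3·AB, so the vectors are parallel and the points are collinear.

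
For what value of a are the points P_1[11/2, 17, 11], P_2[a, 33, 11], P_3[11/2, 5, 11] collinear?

11/2

Direction P_1P_3 = (0, -12, 0). From the y-coordinate of P_2, the parameter along the line is τ = (33 − 17)/(-12) = -4/3.
Then a = 11/2 + (-4/3)·(0) = 11/2.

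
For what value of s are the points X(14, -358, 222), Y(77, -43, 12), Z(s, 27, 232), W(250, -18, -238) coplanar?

-101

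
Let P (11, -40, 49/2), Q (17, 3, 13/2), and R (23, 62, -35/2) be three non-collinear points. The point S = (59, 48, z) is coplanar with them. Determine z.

-47/2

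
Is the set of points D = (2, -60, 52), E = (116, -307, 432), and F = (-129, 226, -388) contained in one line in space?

No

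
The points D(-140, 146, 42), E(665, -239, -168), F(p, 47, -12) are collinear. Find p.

Collinearity requires DE × DF = 0; each component is linear in p.
The y-component gives (-210)p + (14070) = 0, so p = 67.
The remaining components then also vanish.

67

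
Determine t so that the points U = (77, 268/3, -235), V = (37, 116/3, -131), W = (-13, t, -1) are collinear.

-74/3

Collinearity requires UV × UW = 0; each component is linear in t.
The x-component gives (-104)t + (-7696/3) = 0, so t = -74/3.
The remaining components then also vanish.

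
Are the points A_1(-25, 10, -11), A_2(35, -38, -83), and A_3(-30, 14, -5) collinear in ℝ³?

Yes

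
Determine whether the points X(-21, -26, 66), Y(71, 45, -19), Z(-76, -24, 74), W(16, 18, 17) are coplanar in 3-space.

No

A normal to the plane through X, Y, Z is n = XY × XZ = (738, 3939, 4089).
The plane has equation n·P = 151962. For W: n·W = 152223.
152223 ≠ 151962, so W is off the plane.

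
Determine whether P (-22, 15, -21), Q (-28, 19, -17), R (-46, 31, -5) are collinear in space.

PQ = (-6, 4, 4), PR = (-24, 16, 16).
Each component of PR is 4 times the corresponding component of PQ, so PR = 4·PQ and the points are collinear.

Yes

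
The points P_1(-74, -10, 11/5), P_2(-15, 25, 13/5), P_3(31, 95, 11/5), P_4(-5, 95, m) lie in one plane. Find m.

Normal to plane P_1P_2P_3: n = (-42, 42, 2520); plane equation n·P = 8232.
Requiring n·P_4 = 8232: (2520)m + (4200) = 8232.
So m = 8/5.

8/5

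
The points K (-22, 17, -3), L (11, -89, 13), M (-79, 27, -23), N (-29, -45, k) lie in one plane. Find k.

Normal to plane KLM: n = (1960, -252, -5712); plane equation n·P = -30268.
Requiring n·N = -30268: (-5712)k + (-45500) = -30268.
So k = -8/3.

-8/3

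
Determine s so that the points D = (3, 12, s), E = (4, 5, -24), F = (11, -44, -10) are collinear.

Direction EF = (7, -49, 14). From the x-coordinate of D, the parameter along the line is τ = (3 − 4)/7 = -1/7.
Then s = (-24) + (-1/7)·(14) = -26.

-26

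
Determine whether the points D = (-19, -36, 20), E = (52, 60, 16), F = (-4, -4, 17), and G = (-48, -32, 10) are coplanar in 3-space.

No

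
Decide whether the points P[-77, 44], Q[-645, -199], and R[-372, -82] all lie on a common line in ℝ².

No

PQ = (-568, -243), PR = (-295, -126).
det[PQ; PR] = (-568)(-126) − (-243)(-295) = -117.
The determinant is nonzero, so they are not collinear.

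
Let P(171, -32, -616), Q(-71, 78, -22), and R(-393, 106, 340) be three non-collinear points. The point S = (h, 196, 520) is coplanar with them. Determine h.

-213

Coplanarity requires PQ · (PR × PS) = 0.
PQ = (-242, 110, 594), PR = (-564, 138, 956); the triple product is linear in h with coefficient 23188 and constant term 4939044.
Setting it to zero: h = -213.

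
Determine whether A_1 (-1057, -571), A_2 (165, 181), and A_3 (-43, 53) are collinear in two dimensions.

Yes

A_1A_2 = (1222, 752), A_1A_3 = (1014, 624).
det[A_1A_2; A_1A_3] = (1222)(624) − (752)(1014) = 0.
The determinant is zero, so the points are collinear.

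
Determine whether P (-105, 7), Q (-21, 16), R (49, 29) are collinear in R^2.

PQ = (84, 9), PR = (154, 22).
If collinear, PR would be a scalar multiple of PQ. But (84)·(22) ≠ (9)·(154) (difference 462), so they are not parallel; the points are not collinear.

No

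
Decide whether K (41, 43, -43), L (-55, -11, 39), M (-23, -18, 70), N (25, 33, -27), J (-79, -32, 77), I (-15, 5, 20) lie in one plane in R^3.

Yes

The plane through K, L, M has normal n = KL × KM = (-1100, 5600, 2400) and equation n·P = 92500.
Checking the remaining points: n·N = 92500, n·J = 92500, n·I = 92500.
All equal 92500, so all 6 points lie in one plane.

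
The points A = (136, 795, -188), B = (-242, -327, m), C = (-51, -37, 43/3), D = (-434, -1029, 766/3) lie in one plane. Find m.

Coplanarity ⇔ det[AB; AC; AD] = 0.
Expanding, this is linear in m: (-133152)m + (11273536) = 0.
So m = 254/3.

254/3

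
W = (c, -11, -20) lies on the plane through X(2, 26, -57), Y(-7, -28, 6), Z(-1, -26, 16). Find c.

Coplanarity requires XY · (XZ × XW) = 0.
XY = (-9, -54, 63), XZ = (-3, -52, 73); the triple product is linear in c with coefficient -666 and constant term -4662.
Setting it to zero: c = -7.

-7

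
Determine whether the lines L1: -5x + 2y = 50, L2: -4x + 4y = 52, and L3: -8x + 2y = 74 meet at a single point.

Intersecting L1 and L2: solving the 2×2 system gives (x, y) = (-8, 5).
Substitute into L3: (-8)(-8) + (2)(5) = 74.
This equals 74, so (-8, 5) lies on all three lines and they are concurrent.

Yes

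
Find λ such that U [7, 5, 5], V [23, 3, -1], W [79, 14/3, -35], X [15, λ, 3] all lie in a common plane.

10/3

Normal to plane UVW: n = (78, 208, 416/3); plane equation n·P = 6838/3.
Requiring n·X = 6838/3: (208)λ + (1586) = 6838/3.
So λ = 10/3.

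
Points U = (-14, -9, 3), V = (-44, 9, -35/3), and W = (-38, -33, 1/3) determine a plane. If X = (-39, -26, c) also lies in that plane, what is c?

-5/3

Coplanarity requires UV · (UW × UX) = 0.
UV = (-30, 18, -44/3), UW = (-24, -24, -8/3); the triple product is linear in c with coefficient 1152 and constant term 1920.
Setting it to zero: c = -5/3.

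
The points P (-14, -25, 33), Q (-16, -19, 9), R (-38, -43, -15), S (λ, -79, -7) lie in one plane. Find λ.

-60

Normal to plane PQR: n = (-720, 480, 180); plane equation n·X = 4020.
Requiring n·S = 4020: (-720)λ + (-39180) = 4020.
So λ = -60.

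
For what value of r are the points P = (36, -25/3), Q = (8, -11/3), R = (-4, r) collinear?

-5/3

The three points are collinear iff det[PQ; PR] = 0.
This determinant is linear in r: (-28)r + (-140/3) = 0, so r = -5/3.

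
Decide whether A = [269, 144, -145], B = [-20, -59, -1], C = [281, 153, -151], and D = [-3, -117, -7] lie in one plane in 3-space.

No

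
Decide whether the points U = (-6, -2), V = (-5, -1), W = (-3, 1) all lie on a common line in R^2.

UV = (1, 1), UW = (3, 3).
Checking proportionality: UW = 3·UV, so the vectors are parallel and the points are collinear.

Yes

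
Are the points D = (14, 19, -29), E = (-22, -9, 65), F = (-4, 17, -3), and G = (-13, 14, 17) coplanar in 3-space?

A normal to the plane through D, E, F is n = DE × DF = (-540, -756, -432).
The plane has equation n·P = -9396. For G: n·G = -10908.
-10908 ≠ -9396, so G is off the plane.

No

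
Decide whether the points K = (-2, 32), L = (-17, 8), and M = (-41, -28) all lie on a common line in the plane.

No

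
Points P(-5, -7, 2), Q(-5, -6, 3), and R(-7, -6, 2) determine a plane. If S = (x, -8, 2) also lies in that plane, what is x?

Coplanarity requires PQ · (PR × PS) = 0.
PQ = (0, 1, 1), PR = (-2, 1, 0); the triple product is linear in x with coefficient -1 and constant term -3.
Setting it to zero: x = -3.

-3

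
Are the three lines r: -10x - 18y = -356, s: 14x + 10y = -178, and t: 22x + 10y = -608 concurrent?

The three lines meet at one point iff the augmented coefficient matrix [aᵢ bᵢ cᵢ] has rank < 3, i.e. its determinant vanishes.
Here the determinant is -11248.
Nonzero, so no common point exists.

No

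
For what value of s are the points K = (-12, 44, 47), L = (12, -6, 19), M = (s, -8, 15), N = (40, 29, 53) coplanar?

Normal to plane KLN: n = (-720, -1600, 2240); plane equation n·P = 43520.
Requiring n·M = 43520: (-720)s + (46400) = 43520.
So s = 4.

4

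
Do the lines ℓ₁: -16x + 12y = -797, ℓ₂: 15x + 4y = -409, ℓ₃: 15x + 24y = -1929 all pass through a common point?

No

The three lines meet at one point iff the augmented coefficient matrix [aᵢ bᵢ cᵢ] has rank < 3, i.e. its determinant vanishes.
Here the determinant is 900.
Nonzero, so no common point exists.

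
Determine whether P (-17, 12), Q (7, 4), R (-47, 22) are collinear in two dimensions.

Yes

PQ = (24, -8), PR = (-30, 10).
det[PQ; PR] = (24)(10) − (-8)(-30) = 0.
The determinant is zero, so the points are collinear.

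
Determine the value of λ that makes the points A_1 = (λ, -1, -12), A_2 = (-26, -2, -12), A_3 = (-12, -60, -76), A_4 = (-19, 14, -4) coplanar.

Coplanarity ⇔ det[A_1A_2; A_1A_3; A_1A_4] = 0.
Expanding, this is linear in λ: (-560)λ + (-14000) = 0.
So λ = -25.

-25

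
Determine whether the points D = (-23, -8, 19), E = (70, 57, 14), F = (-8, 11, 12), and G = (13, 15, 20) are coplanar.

No

With D as base: DE = (93, 65, -5), DF = (15, 19, -7), DG = (36, 23, 1).
DF × DG = (180, -267, -339).
DE · (DF × DG) = 1080.
Since 1080 ≠ 0, the four points are not coplanar.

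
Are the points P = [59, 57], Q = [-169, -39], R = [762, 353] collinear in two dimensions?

Yes

PQ = (-228, -96), PR = (703, 296).
Twice the signed area of △PQR is (-228)(296) − (-96)(703) = 0.
The triangle is degenerate (zero area), so the points are collinear.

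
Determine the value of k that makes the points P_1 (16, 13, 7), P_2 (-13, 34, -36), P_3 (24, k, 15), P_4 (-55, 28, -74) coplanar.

13

Normal to plane P_1P_2P_4: n = (-1056, 704, 1056); plane equation n·P = -352.
Requiring n·P_3 = -352: (704)k + (-9504) = -352.
So k = 13.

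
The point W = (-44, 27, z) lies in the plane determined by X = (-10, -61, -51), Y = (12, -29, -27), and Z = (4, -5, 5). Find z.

A normal to the plane is n = XY × XZ = (448, -896, 784).
W lies in the plane iff n · XW = 0.
This gives (784)z + (-54096) = 0, so z = 69.

69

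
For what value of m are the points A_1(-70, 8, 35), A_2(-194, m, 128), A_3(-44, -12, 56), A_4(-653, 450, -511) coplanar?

120

Coplanarity ⇔ det[A_1A_2; A_1A_3; A_1A_4] = 0.
Expanding, this is linear in m: (1953)m + (-234360) = 0.
So m = 120.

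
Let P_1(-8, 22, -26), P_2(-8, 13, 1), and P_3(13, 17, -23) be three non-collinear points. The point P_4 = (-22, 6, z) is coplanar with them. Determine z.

30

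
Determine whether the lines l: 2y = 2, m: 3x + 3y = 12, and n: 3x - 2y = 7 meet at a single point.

Yes

Lines aᵢx + bᵢy = cᵢ with pairwise distinct directions are concurrent exactly when det[aᵢ bᵢ cᵢ] = 0.
Here the determinant is 0.
It vanishes, so the lines are concurrent at (3, 1).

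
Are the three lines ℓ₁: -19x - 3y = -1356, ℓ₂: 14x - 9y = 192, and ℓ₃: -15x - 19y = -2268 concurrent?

Yes

The three lines meet at one point iff the augmented coefficient matrix [aᵢ bᵢ cᵢ] has rank < 3, i.e. its determinant vanishes.
Here the determinant is 0.
It vanishes, so the lines are concurrent at (60, 72).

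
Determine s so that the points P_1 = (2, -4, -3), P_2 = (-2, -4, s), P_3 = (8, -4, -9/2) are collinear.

Collinearity requires P_1P_2 × P_1P_3 = 0; each component is linear in s.
The y-component gives (6)s + (12) = 0, so s = -2.
The remaining components then also vanish.

-2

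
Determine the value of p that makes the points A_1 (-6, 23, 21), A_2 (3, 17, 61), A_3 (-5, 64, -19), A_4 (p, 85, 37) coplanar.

Coplanarity ⇔ det[A_1A_2; A_1A_3; A_1A_4] = 0.
Expanding, this is linear in p: (-1400)p + (22400) = 0.
So p = 16.

16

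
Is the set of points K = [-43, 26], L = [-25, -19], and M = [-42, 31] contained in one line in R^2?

KL = (18, -45), KM = (1, 5).
det[KL; KM] = (18)(5) − (-45)(1) = 135.
The determinant is nonzero, so they are not collinear.

No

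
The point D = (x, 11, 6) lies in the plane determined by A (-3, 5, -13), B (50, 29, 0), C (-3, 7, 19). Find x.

8

Coplanarity requires AB · (AC × AD) = 0.
AB = (53, 24, 13), AC = (0, 2, 32); the triple product is linear in x with coefficient 742 and constant term -5936.
Setting it to zero: x = 8.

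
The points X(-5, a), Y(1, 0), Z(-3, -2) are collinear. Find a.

-3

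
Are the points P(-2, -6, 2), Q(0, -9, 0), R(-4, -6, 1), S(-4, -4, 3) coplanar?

The four points are coplanar iff the 3×3 determinant with rows PQ, PR, PS is zero.
Rows: (2, -3, -2), (-2, 0, -1), (-2, 2, 1).
Expanding along the first row: (2)(2) − (-3)(-4) + (-2)(-4) = 0.
Zero determinant ⇒ coplanar.

Yes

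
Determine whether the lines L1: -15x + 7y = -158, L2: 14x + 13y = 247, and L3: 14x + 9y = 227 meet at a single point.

Lines aᵢx + bᵢy = cᵢ with pairwise distinct directions are concurrent exactly when det[aᵢ bᵢ cᵢ] = 0.
Here the determinant is -112.
Nonzero, so no common point exists.

No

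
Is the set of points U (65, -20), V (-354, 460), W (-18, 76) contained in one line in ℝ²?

UV = (-419, 480), UW = (-83, 96).
Twice the signed area of △UVW is (-419)(96) − (480)(-83) = -384.
The area is nonzero, so the three points are not collinear.

No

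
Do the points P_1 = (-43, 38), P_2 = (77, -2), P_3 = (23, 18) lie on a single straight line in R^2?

P_1P_2 = (120, -40), P_1P_3 = (66, -20).
Twice the signed area of △P_1P_2P_3 is (120)(-20) − (-40)(66) = 240.
The area is nonzero, so the three points are not collinear.

No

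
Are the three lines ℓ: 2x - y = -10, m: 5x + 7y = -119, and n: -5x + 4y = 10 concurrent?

Intersecting ℓ and m: solving the 2×2 system gives (x, y) = (-189/19, -188/19).
Substitute into n: (-5)(-189/19) + (4)(-188/19) = 193/19.
But n requires 10 ≠ 193/19, so the three lines have no common point.

No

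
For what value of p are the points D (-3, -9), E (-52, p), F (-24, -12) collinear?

The three points are collinear iff det[DE; DF] = 0.
This determinant is linear in p: (21)p + (336) = 0, so p = -16.

-16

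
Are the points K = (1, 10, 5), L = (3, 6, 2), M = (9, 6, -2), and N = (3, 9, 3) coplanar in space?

With K as base: KL = (2, -4, -3), KM = (8, -4, -7), KN = (2, -1, -2).
KM × KN = (1, 2, 0).
KL · (KM × KN) = -6.
Since -6 ≠ 0, the four points are not coplanar.

No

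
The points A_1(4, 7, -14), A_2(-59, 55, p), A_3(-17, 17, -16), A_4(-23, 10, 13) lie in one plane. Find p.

-74

Normal to plane A_1A_3A_4: n = (276, 621, 207); plane equation n·P = 2553.
Requiring n·A_2 = 2553: (207)p + (17871) = 2553.
So p = -74.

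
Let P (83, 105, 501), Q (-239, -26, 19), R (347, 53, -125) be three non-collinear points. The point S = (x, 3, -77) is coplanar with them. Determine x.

Coplanarity requires PQ · (PR × PS) = 0.
PQ = (-322, -131, -482), PR = (264, -52, -626); the triple product is linear in x with coefficient 56942 and constant term -854130.
Setting it to zero: x = 15.

15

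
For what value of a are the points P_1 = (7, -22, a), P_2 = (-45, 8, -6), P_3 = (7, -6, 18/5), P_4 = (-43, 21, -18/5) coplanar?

6/5

The points are coplanar iff P_1P_2 · (P_1P_3 × P_1P_4) = 0.
Expanding, this is linear in a: (-704)a + (4224/5) = 0.
So a = 6/5.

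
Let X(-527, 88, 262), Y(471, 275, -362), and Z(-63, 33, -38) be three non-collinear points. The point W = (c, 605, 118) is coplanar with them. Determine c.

-245

The plane through X, Y, Z has equation −90420x + 9864y − 141658z = 11404976.
Substituting W: (-90420)c + (-10747924) = 11404976, so c = -245.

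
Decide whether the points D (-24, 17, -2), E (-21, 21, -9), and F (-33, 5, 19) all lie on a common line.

DE = (3, 4, -7), DF = (-9, -12, 21).
Each component of DF is -3 times the corresponding component of DE, so DF = -3·DE and the points are collinear.

Yes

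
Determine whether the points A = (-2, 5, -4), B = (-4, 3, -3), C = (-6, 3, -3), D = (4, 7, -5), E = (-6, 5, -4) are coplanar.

Yes

The plane through A, B, C has normal n = AB × AC = (0, -2, -4) and equation n·P = 6.
Checking the remaining points: n·D = 6, n·E = 6.
All equal 6, so all 5 points lie in one plane.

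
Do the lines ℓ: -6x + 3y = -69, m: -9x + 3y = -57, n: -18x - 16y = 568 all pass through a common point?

Intersecting ℓ and m: solving the 2×2 system gives (x, y) = (-4, -31).
Substitute into n: (-18)(-4) + (-16)(-31) = 568.
This equals 568, so (-4, -31) lies on all three lines and they are concurrent.

Yes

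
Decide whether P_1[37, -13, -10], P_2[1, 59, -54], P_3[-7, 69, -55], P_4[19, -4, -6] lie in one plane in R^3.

No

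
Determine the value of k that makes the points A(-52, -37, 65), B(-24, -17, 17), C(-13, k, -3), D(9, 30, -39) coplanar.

-56

Normal to plane ABD: n = (1136, -16, 656); plane equation n·P = -15840.
Requiring n·C = -15840: (-16)k + (-16736) = -15840.
So k = -56.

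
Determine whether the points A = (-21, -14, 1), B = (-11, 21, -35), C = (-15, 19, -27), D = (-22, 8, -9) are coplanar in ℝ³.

Yes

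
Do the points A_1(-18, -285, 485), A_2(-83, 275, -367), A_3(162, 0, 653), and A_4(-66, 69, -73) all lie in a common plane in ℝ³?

No

A normal to the plane through A_1, A_2, A_3 is n = A_1A_2 × A_1A_3 = (336900, -142440, -119325).
The plane has equation n·P = -23341425. For A_4: n·A_4 = -23353035.
-23353035 ≠ -23341425, so A_4 is off the plane.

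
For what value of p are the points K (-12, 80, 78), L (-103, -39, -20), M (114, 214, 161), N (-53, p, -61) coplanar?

The points are coplanar iff KL · (KM × KN) = 0.
Expanding, this is linear in p: (-4795)p + (-139055) = 0.
So p = -29.

-29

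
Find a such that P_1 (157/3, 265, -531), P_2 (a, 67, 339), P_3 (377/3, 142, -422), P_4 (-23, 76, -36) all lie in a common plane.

The points are coplanar iff P_1P_2 · (P_1P_3 × P_1P_4) = 0.
Expanding, this is linear in a: (-40284)a + (-9198180) = 0.
So a = -685/3.

-685/3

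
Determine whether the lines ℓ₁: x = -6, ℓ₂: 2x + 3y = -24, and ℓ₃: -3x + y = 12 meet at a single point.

No

Lines aᵢx + bᵢy = cᵢ with pairwise distinct directions are concurrent exactly when det[aᵢ bᵢ cᵢ] = 0.
Here the determinant is -6.
Nonzero, so no common point exists.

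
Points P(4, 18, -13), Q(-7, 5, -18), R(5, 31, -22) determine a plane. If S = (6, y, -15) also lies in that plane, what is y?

24

The plane through P, Q, R has equation 182x − 104y − 130z = 546.
Substituting S: (-104)y + (3042) = 546, so y = 24.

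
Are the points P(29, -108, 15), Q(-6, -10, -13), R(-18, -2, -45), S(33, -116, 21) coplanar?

Yes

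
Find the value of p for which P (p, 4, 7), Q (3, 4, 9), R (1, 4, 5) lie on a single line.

Direction QR = (-2, 0, -4). From the z-coordinate of P, the parameter along the line is τ = (7 − 9)/(-4) = 1/2.
Then p = 3 + 1/2·(-2) = 2.

2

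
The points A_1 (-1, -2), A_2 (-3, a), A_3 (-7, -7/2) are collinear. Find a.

-5/2

Collinearity: (A_2 − A_1) must be parallel to (A_3 − A_1) = (-6, -3/2).
Cross-multiplying the components: (a − (-2))·(-6) = (-2)·(-3/2).
Solving gives a = -5/2.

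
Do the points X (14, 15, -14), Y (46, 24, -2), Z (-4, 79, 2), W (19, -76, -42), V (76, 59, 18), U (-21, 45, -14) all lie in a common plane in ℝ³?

The plane through X, Y, Z has normal n = XY × XZ = (-624, -728, 2210) and equation n·P = -50596.
Checking the remaining points: n·W = -49348, n·V = -50596, n·U = -50596.
Since n·W = -49348 ≠ -50596, W is off the plane and the points are not all coplanar.

No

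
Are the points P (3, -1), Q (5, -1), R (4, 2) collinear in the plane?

No

PQ = (2, 0), PR = (1, 3).
det[PQ; PR] = (2)(3) − (0)(1) = 6.
The determinant is nonzero, so they are not collinear.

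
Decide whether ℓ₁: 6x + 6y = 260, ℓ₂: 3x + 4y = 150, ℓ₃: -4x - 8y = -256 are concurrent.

No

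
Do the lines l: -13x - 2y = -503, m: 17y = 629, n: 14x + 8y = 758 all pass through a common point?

Yes

The three lines meet at one point iff the augmented coefficient matrix [aᵢ bᵢ cᵢ] has rank < 3, i.e. its determinant vanishes.
Here the determinant is 0.
It vanishes, so the lines are concurrent at (33, 37).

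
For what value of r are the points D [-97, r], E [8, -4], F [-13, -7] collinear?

The three points are collinear iff det[DE; DF] = 0.
This determinant is linear in r: (-21)r + (-399) = 0, so r = -19.

-19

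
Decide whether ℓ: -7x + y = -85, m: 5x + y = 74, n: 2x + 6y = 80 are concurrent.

Lines aᵢx + bᵢy = cᵢ with pairwise distinct directions are concurrent exactly when det[aᵢ bᵢ cᵢ] = 0.
Here the determinant is -84.
Nonzero, so no common point exists.

No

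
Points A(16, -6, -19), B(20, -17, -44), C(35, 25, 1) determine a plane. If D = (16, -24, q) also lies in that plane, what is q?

The plane through A, B, C has equation 555x − 555y + 333z = 5883.
Substituting D: (333)q + (22200) = 5883, so q = -49.

-49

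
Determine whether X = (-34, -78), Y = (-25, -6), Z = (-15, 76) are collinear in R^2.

No

XY = (9, 72), XZ = (19, 154).
det[XY; XZ] = (9)(154) − (72)(19) = 18.
The determinant is nonzero, so they are not collinear.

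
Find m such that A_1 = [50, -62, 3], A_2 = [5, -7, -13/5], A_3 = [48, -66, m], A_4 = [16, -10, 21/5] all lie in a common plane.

Normal to plane A_1A_2A_4: n = (1786/5, 1222/5, -470); plane equation n·P = 6486/5.
Requiring n·A_3 = 6486/5: (-470)m + (5076/5) = 6486/5.
So m = -3/5.

-3/5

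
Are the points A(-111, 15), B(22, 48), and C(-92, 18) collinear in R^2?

No

AB = (133, 33), AC = (19, 3).
Twice the signed area of △ABC is (133)(3) − (33)(19) = -228.
The area is nonzero, so the three points are not collinear.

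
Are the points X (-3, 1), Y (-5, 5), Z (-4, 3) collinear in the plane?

Yes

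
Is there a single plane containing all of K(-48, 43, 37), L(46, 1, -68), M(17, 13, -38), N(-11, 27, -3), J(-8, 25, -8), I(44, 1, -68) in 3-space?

The plane through K, L, M has normal n = KL × KM = (0, 225, -90) and equation n·P = 6345.
Checking the remaining points: n·N = 6345, n·J = 6345, n·I = 6345.
All equal 6345, so all 6 points lie in one plane.

Yes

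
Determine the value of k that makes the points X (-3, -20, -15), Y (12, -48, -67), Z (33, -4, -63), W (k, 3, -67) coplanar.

Coplanarity ⇔ det[XY; XZ; XW] = 0.
Expanding, this is linear in k: (2176)k + (-84864) = 0.
So k = 39.

39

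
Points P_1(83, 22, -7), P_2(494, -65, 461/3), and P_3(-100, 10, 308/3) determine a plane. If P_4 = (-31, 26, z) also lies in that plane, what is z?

A normal to the plane is n = P_1P_2 × P_1P_3 = (-7613, -74475, -20853).
P_4 lies in the plane iff n · P_1P_4 = 0.
This gives (-20853)z + (424011) = 0, so z = 61/3.

61/3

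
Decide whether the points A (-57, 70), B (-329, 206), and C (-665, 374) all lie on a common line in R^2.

AB = (-272, 136), AC = (-608, 304).
Checking proportionality: AC = 38/17·AB, so the vectors are parallel and the points are collinear.

Yes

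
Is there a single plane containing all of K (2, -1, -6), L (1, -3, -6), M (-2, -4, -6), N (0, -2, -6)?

A normal to the plane through K, L, M is n = KL × KM = (0, 0, -5).
The plane has equation n·P = 30. For N: n·N = 30.
Equal, so N lies in the plane and all four are coplanar.

Yes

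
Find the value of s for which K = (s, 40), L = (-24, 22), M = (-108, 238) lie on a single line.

-31

Collinearity: (K − L) must be parallel to (M − L) = (-84, 216).
Cross-multiplying the components: (s − (-24))·(216) = (18)·(-84).
Solving gives s = -31.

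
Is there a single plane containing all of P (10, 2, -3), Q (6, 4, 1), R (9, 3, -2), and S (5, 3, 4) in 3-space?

The four points are coplanar iff the 3×3 determinant with rows PQ, PR, PS is zero.
Rows: (-4, 2, 4), (-1, 1, 1), (-5, 1, 7).
Expanding along the first row: (-4)(6) − (2)(-2) + (4)(4) = -4.
Nonzero ⇒ not coplanar.

No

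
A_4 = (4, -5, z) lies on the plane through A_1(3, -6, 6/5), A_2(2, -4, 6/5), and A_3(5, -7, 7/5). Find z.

Coplanarity requires A_1A_2 · (A_1A_3 × A_1A_4) = 0.
A_1A_2 = (-1, 2, 0), A_1A_3 = (2, -1, 1/5); the triple product is linear in z with coefficient -3 and constant term 21/5.
Setting it to zero: z = 7/5.

7/5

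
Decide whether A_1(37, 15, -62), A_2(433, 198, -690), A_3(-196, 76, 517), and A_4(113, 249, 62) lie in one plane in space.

No

With A_1 as base: A_1A_2 = (396, 183, -628), A_1A_3 = (-233, 61, 579), A_1A_4 = (76, 234, 124).
A_1A_3 × A_1A_4 = (-127922, 72896, -59158).
A_1A_2 · (A_1A_3 × A_1A_4) = -165920.
Since -165920 ≠ 0, the four points are not coplanar.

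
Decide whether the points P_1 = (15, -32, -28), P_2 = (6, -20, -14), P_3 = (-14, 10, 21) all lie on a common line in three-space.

P_1P_2 = (-9, 12, 14), P_1P_3 = (-29, 42, 49).
P_1P_2 × P_1P_3 = (0, 35, -30).
The cross product is nonzero, so the points do not lie on one line.

No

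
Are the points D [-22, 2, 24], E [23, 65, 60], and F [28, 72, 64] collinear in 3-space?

Yes

DE = (45, 63, 36), DF = (50, 70, 40).
DE × DF = (0, 0, 0).
The cross product vanishes, so the three points are collinear.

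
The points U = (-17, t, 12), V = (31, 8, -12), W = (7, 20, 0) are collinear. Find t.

32

Collinearity requires UV × UW = 0; each component is linear in t.
The x-component gives (-12)t + (384) = 0, so t = 32.
The remaining components then also vanish.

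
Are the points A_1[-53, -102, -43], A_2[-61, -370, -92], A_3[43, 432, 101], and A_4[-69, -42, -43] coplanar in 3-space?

No

The four points are coplanar iff the 3×3 determinant with rows A_1A_2, A_1A_3, A_1A_4 is zero.
Rows: (-8, -268, -49), (96, 534, 144), (-16, 60, 0).
Expanding along the first row: (-8)(-8640) − (-268)(2304) + (-49)(14304) = -14304.
Nonzero ⇒ not coplanar.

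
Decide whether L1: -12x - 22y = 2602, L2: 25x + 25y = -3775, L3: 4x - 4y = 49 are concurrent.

The three lines meet at one point iff the augmented coefficient matrix [aᵢ bᵢ cᵢ] has rank < 3, i.e. its determinant vanishes.
Here the determinant is 5250.
Nonzero, so no common point exists.

No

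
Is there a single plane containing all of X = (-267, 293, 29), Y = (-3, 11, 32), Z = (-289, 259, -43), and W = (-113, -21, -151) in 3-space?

A normal to the plane through X, Y, Z is n = XY × XZ = (20406, 18942, -15180).
The plane has equation n·P = -338616. For W: n·W = -411480.
-411480 ≠ -338616, so W is off the plane.

No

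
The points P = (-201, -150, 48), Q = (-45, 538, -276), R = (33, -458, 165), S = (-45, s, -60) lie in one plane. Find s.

Normal to plane PQR: n = (-19296, -94068, -209040); plane equation n·X = 7954776.
Requiring n·S = 7954776: (-94068)s + (13410720) = 7954776.
So s = 58.

58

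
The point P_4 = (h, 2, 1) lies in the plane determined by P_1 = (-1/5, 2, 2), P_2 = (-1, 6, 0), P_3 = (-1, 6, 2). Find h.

The plane through P_1, P_2, P_3 has equation 8x + (8/5)y = 8/5.
Substituting P_4: (8)h + (16/5) = 8/5, so h = -1/5.

-1/5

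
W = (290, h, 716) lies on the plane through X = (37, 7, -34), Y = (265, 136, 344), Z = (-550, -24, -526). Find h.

A normal to the plane is n = XY × XZ = (-51750, -109710, 68655).
W lies in the plane iff n · XW = 0.
This gives (-109710)h + (39166470) = 0, so h = 357.

357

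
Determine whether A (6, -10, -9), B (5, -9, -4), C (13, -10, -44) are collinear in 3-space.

No

AB = (-1, 1, 5), AC = (7, 0, -35).
AB × AC = (-35, 0, -7).
The cross product is nonzero, so the points do not lie on one line.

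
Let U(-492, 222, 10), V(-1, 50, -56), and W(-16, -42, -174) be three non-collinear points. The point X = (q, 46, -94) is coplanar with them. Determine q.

-112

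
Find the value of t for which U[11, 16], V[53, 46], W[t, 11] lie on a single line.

4

The three points are collinear iff det[UV; UW] = 0.
This determinant is linear in t: (-30)t + (120) = 0, so t = 4.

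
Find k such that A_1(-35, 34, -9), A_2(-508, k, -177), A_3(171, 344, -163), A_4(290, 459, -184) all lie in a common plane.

Normal to plane A_1A_3A_4: n = (11200, -14000, -13200); plane equation n·P = -749200.
Requiring n·A_2 = -749200: (-14000)k + (-3353200) = -749200.
So k = -186.

-186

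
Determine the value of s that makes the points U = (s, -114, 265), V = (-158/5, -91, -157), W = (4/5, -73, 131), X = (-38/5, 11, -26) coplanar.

11

The points are coplanar iff UV · (UW × UX) = 0.
Expanding, this is linear in s: (27018)s + (-297198) = 0.
So s = 11.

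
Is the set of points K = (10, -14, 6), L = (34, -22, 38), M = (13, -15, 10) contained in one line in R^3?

Yes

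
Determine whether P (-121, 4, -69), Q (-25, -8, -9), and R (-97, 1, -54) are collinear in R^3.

PQ = (96, -12, 60), PR = (24, -3, 15).
PQ × PR = (0, 0, 0).
The cross product vanishes, so the three points are collinear.

Yes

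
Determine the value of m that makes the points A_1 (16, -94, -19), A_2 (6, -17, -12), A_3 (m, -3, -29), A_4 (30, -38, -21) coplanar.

Normal to plane A_1A_2A_4: n = (-546, 78, -1638); plane equation n·P = 15054.
Requiring n·A_3 = 15054: (-546)m + (47268) = 15054.
So m = 59.

59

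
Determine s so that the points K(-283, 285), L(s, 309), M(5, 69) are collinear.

Collinearity: (L − K) must be parallel to (M − K) = (288, -216).
Cross-multiplying the components: (s − (-283))·(-216) = (24)·(288).
Solving gives s = -315.

-315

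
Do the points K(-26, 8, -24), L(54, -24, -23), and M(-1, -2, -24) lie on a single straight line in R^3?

No

KL = (80, -32, 1), KM = (25, -10, 0).
Comparing components 2 and 3: (-32)(0) − (1)(-10) = 10 ≠ 0, so KL and KM are not parallel and the points are not collinear.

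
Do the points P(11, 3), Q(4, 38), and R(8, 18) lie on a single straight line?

PQ = (-7, 35), PR = (-3, 15).
Checking proportionality: PR = 3/7·PQ, so the vectors are parallel and the points are collinear.

Yes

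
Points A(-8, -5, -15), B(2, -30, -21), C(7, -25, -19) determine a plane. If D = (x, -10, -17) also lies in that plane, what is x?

-13

The plane through A, B, C has equation −20x − 50y + 175z = -2215.
Substituting D: (-20)x + (-2475) = -2215, so x = -13.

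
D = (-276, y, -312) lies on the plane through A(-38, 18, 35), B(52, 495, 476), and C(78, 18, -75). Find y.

-501

The plane through A, B, C has equation −52470x + 61056y − 55332z = 1156248.
Substituting D: (61056)y + (31745304) = 1156248, so y = -501.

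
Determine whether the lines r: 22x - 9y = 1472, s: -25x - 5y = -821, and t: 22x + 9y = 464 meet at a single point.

No

The three lines meet at one point iff the augmented coefficient matrix [aᵢ bᵢ cᵢ] has rank < 3, i.e. its determinant vanishes.
Here the determinant is 396.
Nonzero, so no common point exists.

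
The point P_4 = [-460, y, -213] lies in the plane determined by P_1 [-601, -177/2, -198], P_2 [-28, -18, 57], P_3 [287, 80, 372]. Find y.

-195/2

A normal to the plane is n = P_1P_2 × P_1P_3 = (-5565/2, -100170, 67893/2).
P_4 lies in the plane iff n · P_1P_4 = 0.
This gives (-100170)y + (-9766575) = 0, so y = -195/2.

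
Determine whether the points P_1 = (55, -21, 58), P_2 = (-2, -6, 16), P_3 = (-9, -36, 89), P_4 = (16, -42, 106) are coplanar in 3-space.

With P_1 as base: P_1P_2 = (-57, 15, -42), P_1P_3 = (-64, -15, 31), P_1P_4 = (-39, -21, 48).
P_1P_3 × P_1P_4 = (-69, 1863, 759).
P_1P_2 · (P_1P_3 × P_1P_4) = 0.
The scalar triple product vanishes, so the four points are coplanar.

Yes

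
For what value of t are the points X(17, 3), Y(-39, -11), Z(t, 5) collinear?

The three points are collinear iff det[XY; XZ] = 0.
This determinant is linear in t: (14)t + (-350) = 0, so t = 25.

25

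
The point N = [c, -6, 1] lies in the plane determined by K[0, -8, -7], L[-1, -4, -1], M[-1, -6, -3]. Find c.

-3

A normal to the plane is n = KL × KM = (4, -2, 2).
N lies in the plane iff n · KN = 0.
This gives (4)c + (12) = 0, so c = -3.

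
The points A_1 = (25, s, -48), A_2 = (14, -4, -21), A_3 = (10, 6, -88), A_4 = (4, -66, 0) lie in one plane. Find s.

The points are coplanar iff A_1A_2 · (A_1A_3 × A_1A_4) = 0.
Expanding, this is linear in s: (-754)s + (49764) = 0.
So s = 66.

66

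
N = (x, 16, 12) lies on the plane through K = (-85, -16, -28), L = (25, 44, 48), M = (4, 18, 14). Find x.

-13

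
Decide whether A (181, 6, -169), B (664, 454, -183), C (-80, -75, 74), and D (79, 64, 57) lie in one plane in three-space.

Yes

With A as base: AB = (483, 448, -14), AC = (-261, -81, 243), AD = (-102, 58, 226).
AC × AD = (-32400, 34200, -23400).
AB · (AC × AD) = 0.
The scalar triple product vanishes, so the four points are coplanar.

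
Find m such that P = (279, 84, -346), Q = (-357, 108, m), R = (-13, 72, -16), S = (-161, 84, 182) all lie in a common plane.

Normal to plane PRS: n = (-6336, 8976, -5280); plane equation n·X = 813120.
Requiring n·Q = 813120: (-5280)m + (3231360) = 813120.
So m = 458.

458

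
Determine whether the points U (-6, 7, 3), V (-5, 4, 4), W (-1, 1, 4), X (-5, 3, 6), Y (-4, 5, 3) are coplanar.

No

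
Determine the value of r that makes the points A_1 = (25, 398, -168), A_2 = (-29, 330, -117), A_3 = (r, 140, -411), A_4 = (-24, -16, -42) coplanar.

Normal to plane A_1A_2A_4: n = (12546, 4305, 19024); plane equation n·P = -1168992.
Requiring n·A_3 = -1168992: (12546)r + (-7216164) = -1168992.
So r = 482.

482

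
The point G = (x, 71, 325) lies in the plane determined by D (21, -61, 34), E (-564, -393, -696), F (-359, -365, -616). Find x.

260

Coplanarity requires DE · (DF × DG) = 0.
DE = (-585, -332, -730), DF = (-380, -304, -650); the triple product is linear in x with coefficient -6120 and constant term 1591200.
Setting it to zero: x = 260.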